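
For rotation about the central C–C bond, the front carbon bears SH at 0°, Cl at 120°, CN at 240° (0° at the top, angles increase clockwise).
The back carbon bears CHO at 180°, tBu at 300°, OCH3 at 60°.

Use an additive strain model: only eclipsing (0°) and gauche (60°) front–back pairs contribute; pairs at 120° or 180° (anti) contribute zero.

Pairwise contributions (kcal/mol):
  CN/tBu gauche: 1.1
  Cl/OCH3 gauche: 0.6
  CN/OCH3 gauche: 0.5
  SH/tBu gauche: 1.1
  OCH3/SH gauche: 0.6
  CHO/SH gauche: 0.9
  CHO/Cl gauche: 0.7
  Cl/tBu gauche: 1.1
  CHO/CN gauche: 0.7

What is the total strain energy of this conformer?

4.8 kcal/mol

This conformer is staggered. SH at 0° is gauche with tBu at 300° (1.1); SH at 0° is gauche with OCH3 at 60° (0.6); Cl at 120° is gauche with CHO at 180° (0.7); Cl at 120° is gauche with OCH3 at 60° (0.6); CN at 240° is gauche with CHO at 180° (0.7); CN at 240° is gauche with tBu at 300° (1.1). Total 4.8 kcal/mol.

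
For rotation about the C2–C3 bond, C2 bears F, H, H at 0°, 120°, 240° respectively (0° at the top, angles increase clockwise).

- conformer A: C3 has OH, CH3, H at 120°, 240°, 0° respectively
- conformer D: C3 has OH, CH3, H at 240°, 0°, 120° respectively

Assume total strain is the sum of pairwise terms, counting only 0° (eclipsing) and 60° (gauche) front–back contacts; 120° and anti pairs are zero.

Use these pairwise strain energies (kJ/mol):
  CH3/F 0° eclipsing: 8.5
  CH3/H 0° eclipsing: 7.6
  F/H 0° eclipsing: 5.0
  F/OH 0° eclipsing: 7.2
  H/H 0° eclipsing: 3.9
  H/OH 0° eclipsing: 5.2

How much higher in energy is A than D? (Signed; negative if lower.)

A (eclipsed): F(0°)/H(0°) eclipsed 5.0; H(120°)/OH(120°) eclipsed 5.2; H(240°)/CH3(240°) eclipsed 7.6 → 17.8 kJ/mol.
D (eclipsed): F(0°)/CH3(0°) eclipsed 8.5; H(120°)/H(120°) eclipsed 3.9; H(240°)/OH(240°) eclipsed 5.2 → 17.6 kJ/mol.
E(A) − E(D) = 17.8 − 17.6 = +0.2 kJ/mol.

+0.2 kJ/mol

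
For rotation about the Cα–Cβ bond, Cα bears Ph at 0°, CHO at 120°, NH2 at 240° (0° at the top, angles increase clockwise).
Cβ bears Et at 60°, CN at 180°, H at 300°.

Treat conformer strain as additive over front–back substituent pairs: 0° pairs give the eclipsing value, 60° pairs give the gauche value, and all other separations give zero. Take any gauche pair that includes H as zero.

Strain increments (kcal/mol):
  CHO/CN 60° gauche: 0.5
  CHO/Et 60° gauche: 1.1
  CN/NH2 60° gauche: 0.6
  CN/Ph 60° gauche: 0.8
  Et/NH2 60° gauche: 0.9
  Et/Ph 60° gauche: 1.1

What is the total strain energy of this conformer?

This conformer (staggered): Ph–Et gauche, CHO–Et gauche, CHO–CN gauche, NH2–CN gauche; 1.1 + 1.1 + 0.5 + 0.6 = 3.3 kcal/mol.

3.3 kcal/mol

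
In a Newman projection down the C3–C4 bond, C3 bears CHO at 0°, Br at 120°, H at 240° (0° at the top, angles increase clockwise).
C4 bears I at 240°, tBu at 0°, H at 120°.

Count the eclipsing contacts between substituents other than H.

1

Non-H eclipsing pairs: CHO(0°)/tBu(0°) — 1 interaction.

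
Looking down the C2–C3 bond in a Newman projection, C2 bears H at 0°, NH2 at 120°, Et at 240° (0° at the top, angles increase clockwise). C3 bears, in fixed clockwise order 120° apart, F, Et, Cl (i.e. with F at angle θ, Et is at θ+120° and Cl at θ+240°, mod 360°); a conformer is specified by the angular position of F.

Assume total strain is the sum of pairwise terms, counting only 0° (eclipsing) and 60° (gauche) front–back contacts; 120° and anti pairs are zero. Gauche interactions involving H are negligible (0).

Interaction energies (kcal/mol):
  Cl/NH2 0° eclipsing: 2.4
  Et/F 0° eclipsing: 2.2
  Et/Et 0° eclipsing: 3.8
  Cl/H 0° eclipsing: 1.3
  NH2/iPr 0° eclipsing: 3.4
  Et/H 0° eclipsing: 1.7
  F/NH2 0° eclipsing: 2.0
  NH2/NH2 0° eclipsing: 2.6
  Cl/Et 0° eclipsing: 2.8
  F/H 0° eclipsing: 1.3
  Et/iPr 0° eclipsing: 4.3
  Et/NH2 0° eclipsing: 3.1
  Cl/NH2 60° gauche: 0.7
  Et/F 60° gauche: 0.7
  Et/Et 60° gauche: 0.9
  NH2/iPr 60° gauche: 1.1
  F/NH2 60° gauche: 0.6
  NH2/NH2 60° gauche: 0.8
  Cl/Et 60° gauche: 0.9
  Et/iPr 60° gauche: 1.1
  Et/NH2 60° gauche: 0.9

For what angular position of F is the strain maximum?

0°

F at 0° (eclipsed): H(0°)/F(0°) eclipsed 1.3; NH2(120°)/Et(120°) eclipsed 3.1; Et(240°)/Cl(240°) eclipsed 2.8 → 7.2 kcal/mol.
F at 60° (staggered): NH2(120°)/F(60°) gauche 0.6; NH2(120°)/Et(180°) gauche 0.9; Et(240°)/Et(180°) gauche 0.9; Et(240°)/Cl(300°) gauche 0.9 → 3.3 kcal/mol.
F at 120° (eclipsed): H(0°)/Cl(0°) eclipsed 1.3; NH2(120°)/F(120°) eclipsed 2.0; Et(240°)/Et(240°) eclipsed 3.8 → 7.1 kcal/mol.
F at 180° (staggered): NH2(120°)/F(180°) gauche 0.6; NH2(120°)/Cl(60°) gauche 0.7; Et(240°)/F(180°) gauche 0.7; Et(240°)/Et(300°) gauche 0.9 → 2.9 kcal/mol.
F at 240° (eclipsed): H(0°)/Et(0°) eclipsed 1.7; NH2(120°)/Cl(120°) eclipsed 2.4; Et(240°)/F(240°) eclipsed 2.2 → 6.3 kcal/mol.
F at 300° (staggered): NH2(120°)/Et(60°) gauche 0.9; NH2(120°)/Cl(180°) gauche 0.7; Et(240°)/F(300°) gauche 0.7; Et(240°)/Cl(180°) gauche 0.9 → 3.2 kcal/mol.
The maximum (7.2 kcal/mol) occurs with F at 0°.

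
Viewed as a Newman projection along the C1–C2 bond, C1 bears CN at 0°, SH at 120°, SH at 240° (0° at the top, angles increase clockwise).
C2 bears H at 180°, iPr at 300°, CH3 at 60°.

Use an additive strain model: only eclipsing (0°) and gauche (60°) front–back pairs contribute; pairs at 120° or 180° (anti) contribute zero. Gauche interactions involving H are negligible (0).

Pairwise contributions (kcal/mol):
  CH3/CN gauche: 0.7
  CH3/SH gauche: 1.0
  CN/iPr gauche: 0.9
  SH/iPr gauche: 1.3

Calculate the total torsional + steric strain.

3.9 kcal/mol

This conformer (staggered): CN(0°)/iPr(300°) gauche 0.9; CN(0°)/CH3(60°) gauche 0.7; SH(120°)/CH3(60°) gauche 1.0; SH(240°)/iPr(300°) gauche 1.3 → 3.9 kcal/mol.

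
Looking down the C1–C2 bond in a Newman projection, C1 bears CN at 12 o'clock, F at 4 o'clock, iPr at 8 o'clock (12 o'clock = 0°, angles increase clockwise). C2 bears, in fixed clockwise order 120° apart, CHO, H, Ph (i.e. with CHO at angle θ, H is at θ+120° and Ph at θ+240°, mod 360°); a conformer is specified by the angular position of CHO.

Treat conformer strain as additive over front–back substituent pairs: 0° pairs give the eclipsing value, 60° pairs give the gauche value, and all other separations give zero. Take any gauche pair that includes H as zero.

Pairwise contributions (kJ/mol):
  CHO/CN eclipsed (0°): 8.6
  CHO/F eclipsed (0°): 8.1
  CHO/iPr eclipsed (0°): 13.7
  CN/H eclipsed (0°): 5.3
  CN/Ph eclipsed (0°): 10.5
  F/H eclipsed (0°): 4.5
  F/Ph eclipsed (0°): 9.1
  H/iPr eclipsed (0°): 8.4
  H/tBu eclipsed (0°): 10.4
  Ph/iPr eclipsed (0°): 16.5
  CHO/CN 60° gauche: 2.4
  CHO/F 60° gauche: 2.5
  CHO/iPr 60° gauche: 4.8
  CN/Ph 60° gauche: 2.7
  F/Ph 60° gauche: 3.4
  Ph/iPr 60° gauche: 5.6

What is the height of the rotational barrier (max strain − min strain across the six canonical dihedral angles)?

16.4 kJ/mol

CHO at 0° (eclipsed): CN–CHO eclipsed, F–H eclipsed, iPr–Ph eclipsed; 8.6 + 4.5 + 16.5 = 29.6 kJ/mol.
CHO at 60° (staggered): CN–CHO gauche, CN–Ph gauche, F–CHO gauche, iPr–Ph gauche; 2.4 + 2.7 + 2.5 + 5.6 = 13.2 kJ/mol.
CHO at 120° (eclipsed): CN–Ph eclipsed, F–CHO eclipsed, iPr–H eclipsed; 10.5 + 8.1 + 8.4 = 27.0 kJ/mol.
CHO at 180° (staggered): CN–Ph gauche, F–CHO gauche, F–Ph gauche, iPr–CHO gauche; 2.7 + 2.5 + 3.4 + 4.8 = 13.4 kJ/mol.
CHO at 240° (eclipsed): CN–H eclipsed, F–Ph eclipsed, iPr–CHO eclipsed; 5.3 + 9.1 + 13.7 = 28.1 kJ/mol.
CHO at 300° (staggered): CN–CHO gauche, F–Ph gauche, iPr–CHO gauche, iPr–Ph gauche; 2.4 + 3.4 + 4.8 + 5.6 = 16.2 kJ/mol.
Max at 0° (29.6 kJ/mol), min at 60° (13.2 kJ/mol); barrier = 16.4 kJ/mol.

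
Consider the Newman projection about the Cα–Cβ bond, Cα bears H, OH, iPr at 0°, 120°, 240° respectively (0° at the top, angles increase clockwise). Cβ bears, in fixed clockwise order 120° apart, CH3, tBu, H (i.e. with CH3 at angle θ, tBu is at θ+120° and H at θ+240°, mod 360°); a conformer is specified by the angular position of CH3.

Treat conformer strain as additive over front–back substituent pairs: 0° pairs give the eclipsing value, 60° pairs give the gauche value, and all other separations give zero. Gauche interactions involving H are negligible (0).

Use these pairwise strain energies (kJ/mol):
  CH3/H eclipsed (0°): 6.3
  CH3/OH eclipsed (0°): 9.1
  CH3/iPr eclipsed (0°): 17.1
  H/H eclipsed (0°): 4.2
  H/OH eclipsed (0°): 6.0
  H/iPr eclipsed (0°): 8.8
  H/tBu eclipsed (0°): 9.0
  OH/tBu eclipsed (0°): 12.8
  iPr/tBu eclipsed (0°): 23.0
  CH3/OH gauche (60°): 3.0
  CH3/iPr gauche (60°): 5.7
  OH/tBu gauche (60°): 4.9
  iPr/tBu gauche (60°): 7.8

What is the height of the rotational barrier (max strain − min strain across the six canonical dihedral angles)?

25.7 kJ/mol

CH3 at 0° (eclipsed): H(0°)/CH3(0°) eclipsed 6.3; OH(120°)/tBu(120°) eclipsed 12.8; iPr(240°)/H(240°) eclipsed 8.8 → 27.9 kJ/mol.
CH3 at 60° (staggered): OH(120°)/CH3(60°) gauche 3.0; OH(120°)/tBu(180°) gauche 4.9; iPr(240°)/tBu(180°) gauche 7.8 → 15.7 kJ/mol.
CH3 at 120° (eclipsed): H(0°)/H(0°) eclipsed 4.2; OH(120°)/CH3(120°) eclipsed 9.1; iPr(240°)/tBu(240°) eclipsed 23.0 → 36.3 kJ/mol.
CH3 at 180° (staggered): OH(120°)/CH3(180°) gauche 3.0; iPr(240°)/CH3(180°) gauche 5.7; iPr(240°)/tBu(300°) gauche 7.8 → 16.5 kJ/mol.
CH3 at 240° (eclipsed): H(0°)/tBu(0°) eclipsed 9.0; OH(120°)/H(120°) eclipsed 6.0; iPr(240°)/CH3(240°) eclipsed 17.1 → 32.1 kJ/mol.
CH3 at 300° (staggered): OH(120°)/tBu(60°) gauche 4.9; iPr(240°)/CH3(300°) gauche 5.7 → 10.6 kJ/mol.
Max at 120° (36.3 kJ/mol), min at 300° (10.6 kJ/mol); barrier = 25.7 kJ/mol.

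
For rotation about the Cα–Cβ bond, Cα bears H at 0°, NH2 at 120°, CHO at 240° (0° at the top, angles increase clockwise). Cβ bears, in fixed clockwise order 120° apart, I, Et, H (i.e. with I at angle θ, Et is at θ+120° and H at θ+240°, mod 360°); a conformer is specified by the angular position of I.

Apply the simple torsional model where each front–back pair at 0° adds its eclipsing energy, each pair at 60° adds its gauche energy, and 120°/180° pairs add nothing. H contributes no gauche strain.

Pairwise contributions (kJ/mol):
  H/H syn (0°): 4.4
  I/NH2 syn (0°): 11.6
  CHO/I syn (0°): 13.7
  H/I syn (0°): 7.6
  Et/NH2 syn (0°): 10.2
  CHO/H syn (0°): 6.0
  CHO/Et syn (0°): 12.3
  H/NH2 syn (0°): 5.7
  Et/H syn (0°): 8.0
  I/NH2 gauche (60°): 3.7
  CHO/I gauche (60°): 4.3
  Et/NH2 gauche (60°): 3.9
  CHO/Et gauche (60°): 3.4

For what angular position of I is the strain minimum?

I at 0° is eclipsed. H at 0° is eclipsed with I at 0° (7.6); NH2 at 120° is eclipsed with Et at 120° (10.2); CHO at 240° is eclipsed with H at 240° (6.0). Total 23.8 kJ/mol.
I at 60° is staggered. NH2 at 120° is gauche with I at 60° (3.7); NH2 at 120° is gauche with Et at 180° (3.9); CHO at 240° is gauche with Et at 180° (3.4). Total 11.0 kJ/mol.
I at 120° is eclipsed. H at 0° is eclipsed with H at 0° (4.4); NH2 at 120° is eclipsed with I at 120° (11.6); CHO at 240° is eclipsed with Et at 240° (12.3). Total 28.3 kJ/mol.
I at 180° is staggered. NH2 at 120° is gauche with I at 180° (3.7); CHO at 240° is gauche with I at 180° (4.3); CHO at 240° is gauche with Et at 300° (3.4). Total 11.4 kJ/mol.
I at 240° is eclipsed. H at 0° is eclipsed with Et at 0° (8.0); NH2 at 120° is eclipsed with H at 120° (5.7); CHO at 240° is eclipsed with I at 240° (13.7). Total 27.4 kJ/mol.
I at 300° is staggered. NH2 at 120° is gauche with Et at 60° (3.9); CHO at 240° is gauche with I at 300° (4.3). Total 8.2 kJ/mol.
The minimum (8.2 kJ/mol) occurs with I at 300°.

300°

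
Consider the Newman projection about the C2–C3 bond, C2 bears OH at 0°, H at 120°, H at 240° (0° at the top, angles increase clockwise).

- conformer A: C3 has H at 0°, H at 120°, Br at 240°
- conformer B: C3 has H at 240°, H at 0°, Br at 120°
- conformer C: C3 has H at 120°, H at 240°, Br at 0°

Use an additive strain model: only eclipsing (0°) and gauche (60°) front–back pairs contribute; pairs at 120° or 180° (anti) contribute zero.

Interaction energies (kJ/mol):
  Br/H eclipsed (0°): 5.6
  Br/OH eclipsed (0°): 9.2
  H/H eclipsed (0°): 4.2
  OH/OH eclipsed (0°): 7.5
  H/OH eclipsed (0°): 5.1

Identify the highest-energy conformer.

A (eclipsed): OH–H eclipsed, H–H eclipsed, H–Br eclipsed; 5.1 + 4.2 + 5.6 = 14.9 kJ/mol.
B (eclipsed): OH–H eclipsed, H–Br eclipsed, H–H eclipsed; 5.1 + 5.6 + 4.2 = 14.9 kJ/mol.
C (eclipsed): OH–Br eclipsed, H–H eclipsed, H–H eclipsed; 9.2 + 4.2 + 4.2 = 17.6 kJ/mol.
C has the highest total (17.6 kJ/mol).

C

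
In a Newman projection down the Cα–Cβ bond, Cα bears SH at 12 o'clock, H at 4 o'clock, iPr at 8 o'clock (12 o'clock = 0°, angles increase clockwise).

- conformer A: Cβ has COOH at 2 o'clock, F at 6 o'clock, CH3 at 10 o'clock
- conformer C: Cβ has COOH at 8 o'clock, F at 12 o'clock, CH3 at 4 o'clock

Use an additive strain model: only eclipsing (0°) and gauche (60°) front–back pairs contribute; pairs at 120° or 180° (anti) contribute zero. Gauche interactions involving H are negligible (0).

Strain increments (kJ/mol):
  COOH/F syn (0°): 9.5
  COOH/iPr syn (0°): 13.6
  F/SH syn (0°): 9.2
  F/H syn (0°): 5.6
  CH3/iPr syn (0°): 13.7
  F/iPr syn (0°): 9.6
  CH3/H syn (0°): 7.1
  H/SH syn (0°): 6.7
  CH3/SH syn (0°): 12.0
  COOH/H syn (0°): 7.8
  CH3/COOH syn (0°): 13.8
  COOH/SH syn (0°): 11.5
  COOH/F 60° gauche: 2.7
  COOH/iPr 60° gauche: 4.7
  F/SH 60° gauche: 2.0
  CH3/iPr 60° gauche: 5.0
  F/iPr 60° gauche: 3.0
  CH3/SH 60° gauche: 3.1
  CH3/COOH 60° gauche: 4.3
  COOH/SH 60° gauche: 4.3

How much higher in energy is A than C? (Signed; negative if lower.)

A (staggered): SH(0°)/COOH(60°) gauche 4.3; SH(0°)/CH3(300°) gauche 3.1; iPr(240°)/F(180°) gauche 3.0; iPr(240°)/CH3(300°) gauche 5.0 → 15.4 kJ/mol.
C (eclipsed): SH(0°)/F(0°) eclipsed 9.2; H(120°)/CH3(120°) eclipsed 7.1; iPr(240°)/COOH(240°) eclipsed 13.6 → 29.9 kJ/mol.
E(A) − E(C) = 15.4 − 29.9 = -14.5 kJ/mol.

-14.5 kJ/mol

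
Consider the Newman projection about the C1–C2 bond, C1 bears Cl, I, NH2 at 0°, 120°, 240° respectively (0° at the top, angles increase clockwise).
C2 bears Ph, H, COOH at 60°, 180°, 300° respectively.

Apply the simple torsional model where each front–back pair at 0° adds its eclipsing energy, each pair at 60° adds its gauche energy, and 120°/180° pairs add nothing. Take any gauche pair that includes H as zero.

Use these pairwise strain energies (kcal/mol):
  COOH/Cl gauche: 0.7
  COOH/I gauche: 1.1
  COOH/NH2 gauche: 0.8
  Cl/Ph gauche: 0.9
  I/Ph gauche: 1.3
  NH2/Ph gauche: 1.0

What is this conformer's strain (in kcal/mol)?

This conformer is staggered. Cl at 0° is gauche with Ph at 60° (0.9); Cl at 0° is gauche with COOH at 300° (0.7); I at 120° is gauche with Ph at 60° (1.3); NH2 at 240° is gauche with COOH at 300° (0.8). Total 3.7 kcal/mol.

3.7 kcal/mol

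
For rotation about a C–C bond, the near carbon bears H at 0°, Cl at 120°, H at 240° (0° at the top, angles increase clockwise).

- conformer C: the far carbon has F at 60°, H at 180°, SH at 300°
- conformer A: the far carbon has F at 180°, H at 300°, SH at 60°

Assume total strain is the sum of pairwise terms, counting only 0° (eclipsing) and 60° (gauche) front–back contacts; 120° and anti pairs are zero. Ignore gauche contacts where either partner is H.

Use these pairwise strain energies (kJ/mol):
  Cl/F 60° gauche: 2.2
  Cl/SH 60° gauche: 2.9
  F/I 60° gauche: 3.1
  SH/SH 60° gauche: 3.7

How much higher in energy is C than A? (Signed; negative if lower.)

C (staggered): Cl(120°)/F(60°) gauche 2.2 → 2.2 kJ/mol.
A (staggered): Cl(120°)/F(180°) gauche 2.2; Cl(120°)/SH(60°) gauche 2.9 → 5.1 kJ/mol.
E(C) − E(A) = 2.2 − 5.1 = -2.9 kJ/mol.

-2.9 kJ/mol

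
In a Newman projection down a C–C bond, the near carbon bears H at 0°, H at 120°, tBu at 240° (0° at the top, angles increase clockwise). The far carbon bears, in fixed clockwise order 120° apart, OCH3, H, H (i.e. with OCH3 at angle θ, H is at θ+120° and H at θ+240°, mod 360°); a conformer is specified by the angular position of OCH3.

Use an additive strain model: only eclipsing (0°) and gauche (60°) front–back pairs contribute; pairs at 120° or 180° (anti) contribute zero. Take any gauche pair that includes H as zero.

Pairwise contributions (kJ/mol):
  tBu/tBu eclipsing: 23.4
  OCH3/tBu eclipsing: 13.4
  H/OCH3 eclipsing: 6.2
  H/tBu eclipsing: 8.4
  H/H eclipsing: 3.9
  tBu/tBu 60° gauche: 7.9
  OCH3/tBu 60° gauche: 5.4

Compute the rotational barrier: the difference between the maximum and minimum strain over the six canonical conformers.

OCH3 at 0° is eclipsed. H at 0° is eclipsed with OCH3 at 0° (6.2); H at 120° is eclipsed with H at 120° (3.9); tBu at 240° is eclipsed with H at 240° (8.4). Total 18.5 kJ/mol.
OCH3 at 60° (staggered): no non-H gauche contacts → 0.0 kJ/mol.
OCH3 at 120° is eclipsed. H at 0° is eclipsed with H at 0° (3.9); H at 120° is eclipsed with OCH3 at 120° (6.2); tBu at 240° is eclipsed with H at 240° (8.4). Total 18.5 kJ/mol.
OCH3 at 180° is staggered. tBu at 240° is gauche with OCH3 at 180° (5.4). Total 5.4 kJ/mol.
OCH3 at 240° is eclipsed. H at 0° is eclipsed with H at 0° (3.9); H at 120° is eclipsed with H at 120° (3.9); tBu at 240° is eclipsed with OCH3 at 240° (13.4). Total 21.2 kJ/mol.
OCH3 at 300° is staggered. tBu at 240° is gauche with OCH3 at 300° (5.4). Total 5.4 kJ/mol.
Max at 240° (21.2 kJ/mol), min at 60° (0.0 kJ/mol); barrier = 21.2 kJ/mol.

21.2 kJ/mol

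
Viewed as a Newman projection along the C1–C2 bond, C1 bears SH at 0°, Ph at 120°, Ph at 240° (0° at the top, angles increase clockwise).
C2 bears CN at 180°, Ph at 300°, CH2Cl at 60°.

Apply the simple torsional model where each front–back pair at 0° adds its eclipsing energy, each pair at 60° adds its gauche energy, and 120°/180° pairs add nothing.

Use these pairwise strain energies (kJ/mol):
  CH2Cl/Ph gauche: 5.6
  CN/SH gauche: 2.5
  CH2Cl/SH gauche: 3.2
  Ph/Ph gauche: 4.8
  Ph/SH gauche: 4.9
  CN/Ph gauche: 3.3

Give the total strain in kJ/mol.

This conformer (staggered): SH–Ph gauche, SH–CH2Cl gauche, Ph–CN gauche, Ph–CH2Cl gauche, Ph–CN gauche, Ph–Ph gauche; 4.9 + 3.2 + 3.3 + 5.6 + 3.3 + 4.8 = 25.1 kJ/mol.

25.1 kJ/mol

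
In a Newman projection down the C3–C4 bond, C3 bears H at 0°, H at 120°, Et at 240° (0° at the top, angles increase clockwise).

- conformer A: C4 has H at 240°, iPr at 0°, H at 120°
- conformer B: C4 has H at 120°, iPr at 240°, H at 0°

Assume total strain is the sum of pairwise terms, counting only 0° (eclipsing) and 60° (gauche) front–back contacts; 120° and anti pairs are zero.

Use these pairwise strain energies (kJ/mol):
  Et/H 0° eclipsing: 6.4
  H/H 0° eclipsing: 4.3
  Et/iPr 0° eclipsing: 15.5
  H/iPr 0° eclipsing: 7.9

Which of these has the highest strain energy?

A (eclipsed): H(0°)/iPr(0°) eclipsed 7.9; H(120°)/H(120°) eclipsed 4.3; Et(240°)/H(240°) eclipsed 6.4 → 18.6 kJ/mol.
B (eclipsed): H(0°)/H(0°) eclipsed 4.3; H(120°)/H(120°) eclipsed 4.3; Et(240°)/iPr(240°) eclipsed 15.5 → 24.1 kJ/mol.
B has the highest total (24.1 kJ/mol).

B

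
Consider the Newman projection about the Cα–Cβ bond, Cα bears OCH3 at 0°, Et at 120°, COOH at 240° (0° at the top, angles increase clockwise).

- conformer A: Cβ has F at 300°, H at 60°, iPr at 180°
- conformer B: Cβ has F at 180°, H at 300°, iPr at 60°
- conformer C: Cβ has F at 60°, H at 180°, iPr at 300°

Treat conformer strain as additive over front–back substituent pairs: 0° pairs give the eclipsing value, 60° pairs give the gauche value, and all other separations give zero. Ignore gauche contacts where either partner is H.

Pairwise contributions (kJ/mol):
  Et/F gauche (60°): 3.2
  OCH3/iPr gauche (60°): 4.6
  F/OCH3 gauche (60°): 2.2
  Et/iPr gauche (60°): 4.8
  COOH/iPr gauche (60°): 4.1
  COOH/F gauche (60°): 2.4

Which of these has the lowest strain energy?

A (staggered): OCH3(0°)/F(300°) gauche 2.2; Et(120°)/iPr(180°) gauche 4.8; COOH(240°)/F(300°) gauche 2.4; COOH(240°)/iPr(180°) gauche 4.1 → 13.5 kJ/mol.
B (staggered): OCH3(0°)/iPr(60°) gauche 4.6; Et(120°)/F(180°) gauche 3.2; Et(120°)/iPr(60°) gauche 4.8; COOH(240°)/F(180°) gauche 2.4 → 15.0 kJ/mol.
C (staggered): OCH3(0°)/F(60°) gauche 2.2; OCH3(0°)/iPr(300°) gauche 4.6; Et(120°)/F(60°) gauche 3.2; COOH(240°)/iPr(300°) gauche 4.1 → 14.1 kJ/mol.
A has the lowest total (13.5 kJ/mol).

A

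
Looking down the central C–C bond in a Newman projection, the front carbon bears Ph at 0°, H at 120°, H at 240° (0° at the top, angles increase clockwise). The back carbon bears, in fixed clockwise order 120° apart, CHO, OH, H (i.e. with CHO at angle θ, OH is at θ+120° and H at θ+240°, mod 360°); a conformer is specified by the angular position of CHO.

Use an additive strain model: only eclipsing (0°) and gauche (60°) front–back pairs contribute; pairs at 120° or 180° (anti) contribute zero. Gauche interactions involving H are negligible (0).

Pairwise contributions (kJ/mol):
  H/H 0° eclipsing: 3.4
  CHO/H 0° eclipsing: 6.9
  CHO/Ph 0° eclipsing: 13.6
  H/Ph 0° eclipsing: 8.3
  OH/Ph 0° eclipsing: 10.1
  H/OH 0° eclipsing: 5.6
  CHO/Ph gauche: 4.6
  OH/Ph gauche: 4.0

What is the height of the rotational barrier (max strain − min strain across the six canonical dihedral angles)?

CHO at 0° (eclipsed): Ph–CHO eclipsed, H–OH eclipsed, H–H eclipsed; 13.6 + 5.6 + 3.4 = 22.6 kJ/mol.
CHO at 60° (staggered): Ph–CHO gauche; 4.6 = 4.6 kJ/mol.
CHO at 120° (eclipsed): Ph–H eclipsed, H–CHO eclipsed, H–OH eclipsed; 8.3 + 6.9 + 5.6 = 20.8 kJ/mol.
CHO at 180° (staggered): Ph–OH gauche; 4.0 = 4.0 kJ/mol.
CHO at 240° (eclipsed): Ph–OH eclipsed, H–H eclipsed, H–CHO eclipsed; 10.1 + 3.4 + 6.9 = 20.4 kJ/mol.
CHO at 300° (staggered): Ph–CHO gauche, Ph–OH gauche; 4.6 + 4.0 = 8.6 kJ/mol.
Max at 0° (22.6 kJ/mol), min at 180° (4.0 kJ/mol); barrier = 18.6 kJ/mol.

18.6 kJ/mol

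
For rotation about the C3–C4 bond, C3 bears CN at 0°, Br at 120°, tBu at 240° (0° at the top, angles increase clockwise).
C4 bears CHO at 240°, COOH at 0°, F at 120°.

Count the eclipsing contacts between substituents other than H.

3

Non-H eclipsing pairs: CN(0°)/COOH(0°); Br(120°)/F(120°); tBu(240°)/CHO(240°) — 3 interactions.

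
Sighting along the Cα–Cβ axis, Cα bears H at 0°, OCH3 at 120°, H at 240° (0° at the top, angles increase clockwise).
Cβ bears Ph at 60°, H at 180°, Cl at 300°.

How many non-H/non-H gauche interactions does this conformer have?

Non-H gauche pairs: OCH3(120°)/Ph(60°) — 1 interaction.

1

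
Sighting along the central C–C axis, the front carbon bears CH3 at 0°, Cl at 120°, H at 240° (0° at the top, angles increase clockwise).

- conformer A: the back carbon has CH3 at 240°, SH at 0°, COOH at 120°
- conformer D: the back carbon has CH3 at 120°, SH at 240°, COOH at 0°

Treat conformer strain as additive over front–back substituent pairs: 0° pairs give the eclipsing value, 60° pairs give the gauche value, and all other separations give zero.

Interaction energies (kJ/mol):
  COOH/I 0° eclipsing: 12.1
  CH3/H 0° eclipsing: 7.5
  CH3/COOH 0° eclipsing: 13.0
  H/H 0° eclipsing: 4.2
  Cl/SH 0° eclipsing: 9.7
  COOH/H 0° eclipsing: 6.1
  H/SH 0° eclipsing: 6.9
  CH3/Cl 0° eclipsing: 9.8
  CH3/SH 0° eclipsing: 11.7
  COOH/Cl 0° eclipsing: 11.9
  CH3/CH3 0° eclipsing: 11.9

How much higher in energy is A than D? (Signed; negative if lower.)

+1.4 kJ/mol

A is eclipsed. CH3 at 0° is eclipsed with SH at 0° (11.7); Cl at 120° is eclipsed with COOH at 120° (11.9); H at 240° is eclipsed with CH3 at 240° (7.5). Total 31.1 kJ/mol.
D is eclipsed. CH3 at 0° is eclipsed with COOH at 0° (13.0); Cl at 120° is eclipsed with CH3 at 120° (9.8); H at 240° is eclipsed with SH at 240° (6.9). Total 29.7 kJ/mol.
E(A) − E(D) = 31.1 − 29.7 = +1.4 kJ/mol.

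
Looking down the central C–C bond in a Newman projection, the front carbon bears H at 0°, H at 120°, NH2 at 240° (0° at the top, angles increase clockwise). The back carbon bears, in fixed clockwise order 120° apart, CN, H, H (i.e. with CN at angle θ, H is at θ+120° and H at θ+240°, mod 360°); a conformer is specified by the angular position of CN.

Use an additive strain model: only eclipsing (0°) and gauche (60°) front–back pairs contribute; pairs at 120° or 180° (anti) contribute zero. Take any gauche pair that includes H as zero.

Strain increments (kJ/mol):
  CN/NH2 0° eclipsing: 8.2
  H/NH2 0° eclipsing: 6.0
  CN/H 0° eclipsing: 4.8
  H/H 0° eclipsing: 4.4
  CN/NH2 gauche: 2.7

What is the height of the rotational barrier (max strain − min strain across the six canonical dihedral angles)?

CN at 0° is eclipsed. H at 0° is eclipsed with CN at 0° (4.8); H at 120° is eclipsed with H at 120° (4.4); NH2 at 240° is eclipsed with H at 240° (6.0). Total 15.2 kJ/mol.
CN at 60° (staggered): no non-H gauche contacts → 0.0 kJ/mol.
CN at 120° is eclipsed. H at 0° is eclipsed with H at 0° (4.4); H at 120° is eclipsed with CN at 120° (4.8); NH2 at 240° is eclipsed with H at 240° (6.0). Total 15.2 kJ/mol.
CN at 180° is staggered. NH2 at 240° is gauche with CN at 180° (2.7). Total 2.7 kJ/mol.
CN at 240° is eclipsed. H at 0° is eclipsed with H at 0° (4.4); H at 120° is eclipsed with H at 120° (4.4); NH2 at 240° is eclipsed with CN at 240° (8.2). Total 17.0 kJ/mol.
CN at 300° is staggered. NH2 at 240° is gauche with CN at 300° (2.7). Total 2.7 kJ/mol.
Max at 240° (17.0 kJ/mol), min at 60° (0.0 kJ/mol); barrier = 17.0 kJ/mol.

17.0 kJ/mol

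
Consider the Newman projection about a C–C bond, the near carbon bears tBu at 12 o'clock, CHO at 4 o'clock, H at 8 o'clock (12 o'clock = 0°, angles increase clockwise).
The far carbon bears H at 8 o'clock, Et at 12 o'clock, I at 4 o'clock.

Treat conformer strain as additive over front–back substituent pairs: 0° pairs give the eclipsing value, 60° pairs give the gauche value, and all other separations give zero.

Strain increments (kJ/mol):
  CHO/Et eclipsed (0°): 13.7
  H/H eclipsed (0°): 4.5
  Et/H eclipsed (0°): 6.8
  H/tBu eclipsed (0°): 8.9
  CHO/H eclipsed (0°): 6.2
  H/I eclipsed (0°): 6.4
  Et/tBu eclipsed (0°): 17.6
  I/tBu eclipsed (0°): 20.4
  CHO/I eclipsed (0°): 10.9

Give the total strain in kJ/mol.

33.0 kJ/mol

This conformer is eclipsed. tBu at 0° is eclipsed with Et at 0° (17.6); CHO at 120° is eclipsed with I at 120° (10.9); H at 240° is eclipsed with H at 240° (4.5). Total 33.0 kJ/mol.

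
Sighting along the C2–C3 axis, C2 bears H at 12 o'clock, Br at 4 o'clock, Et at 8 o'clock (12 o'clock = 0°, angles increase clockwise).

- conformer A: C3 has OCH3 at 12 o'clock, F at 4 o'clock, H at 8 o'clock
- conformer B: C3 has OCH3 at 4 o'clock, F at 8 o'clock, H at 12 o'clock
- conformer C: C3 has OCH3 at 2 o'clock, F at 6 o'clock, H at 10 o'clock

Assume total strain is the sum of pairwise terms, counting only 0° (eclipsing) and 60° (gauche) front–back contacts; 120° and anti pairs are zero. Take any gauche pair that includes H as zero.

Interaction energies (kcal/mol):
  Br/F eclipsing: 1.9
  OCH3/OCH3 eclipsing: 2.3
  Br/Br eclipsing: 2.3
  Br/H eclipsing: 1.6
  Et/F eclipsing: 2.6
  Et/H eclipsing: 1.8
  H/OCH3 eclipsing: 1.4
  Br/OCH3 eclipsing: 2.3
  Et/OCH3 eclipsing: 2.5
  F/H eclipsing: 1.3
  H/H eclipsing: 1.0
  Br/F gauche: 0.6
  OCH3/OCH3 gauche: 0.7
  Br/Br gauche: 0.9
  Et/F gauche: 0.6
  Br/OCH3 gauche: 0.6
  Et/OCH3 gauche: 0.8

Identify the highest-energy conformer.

B

A (eclipsed): H–OCH3 eclipsed, Br–F eclipsed, Et–H eclipsed; 1.4 + 1.9 + 1.8 = 5.1 kcal/mol.
B (eclipsed): H–H eclipsed, Br–OCH3 eclipsed, Et–F eclipsed; 1.0 + 2.3 + 2.6 = 5.9 kcal/mol.
C (staggered): Br–OCH3 gauche, Br–F gauche, Et–F gauche; 0.6 + 0.6 + 0.6 = 1.8 kcal/mol.
B has the highest total (5.9 kcal/mol).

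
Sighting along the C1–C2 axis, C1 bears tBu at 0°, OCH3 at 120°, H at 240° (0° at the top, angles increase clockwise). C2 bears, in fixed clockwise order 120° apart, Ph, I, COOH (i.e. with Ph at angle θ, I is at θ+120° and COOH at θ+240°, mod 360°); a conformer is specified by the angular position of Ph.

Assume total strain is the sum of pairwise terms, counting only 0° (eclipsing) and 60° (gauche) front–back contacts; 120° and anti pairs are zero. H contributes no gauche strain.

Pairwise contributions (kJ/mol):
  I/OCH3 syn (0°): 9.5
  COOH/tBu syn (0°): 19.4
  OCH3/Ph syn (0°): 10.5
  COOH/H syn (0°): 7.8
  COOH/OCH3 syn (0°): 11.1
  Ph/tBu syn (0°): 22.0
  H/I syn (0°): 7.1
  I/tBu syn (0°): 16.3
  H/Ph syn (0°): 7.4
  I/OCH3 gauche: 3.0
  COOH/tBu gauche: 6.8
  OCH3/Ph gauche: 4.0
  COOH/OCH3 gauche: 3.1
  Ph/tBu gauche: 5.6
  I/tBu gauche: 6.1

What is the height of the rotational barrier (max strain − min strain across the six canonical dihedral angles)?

Ph at 0° is eclipsed. tBu at 0° is eclipsed with Ph at 0° (22.0); OCH3 at 120° is eclipsed with I at 120° (9.5); H at 240° is eclipsed with COOH at 240° (7.8). Total 39.3 kJ/mol.
Ph at 60° is staggered. tBu at 0° is gauche with Ph at 60° (5.6); tBu at 0° is gauche with COOH at 300° (6.8); OCH3 at 120° is gauche with Ph at 60° (4.0); OCH3 at 120° is gauche with I at 180° (3.0). Total 19.4 kJ/mol.
Ph at 120° is eclipsed. tBu at 0° is eclipsed with COOH at 0° (19.4); OCH3 at 120° is eclipsed with Ph at 120° (10.5); H at 240° is eclipsed with I at 240° (7.1). Total 37.0 kJ/mol.
Ph at 180° is staggered. tBu at 0° is gauche with I at 300° (6.1); tBu at 0° is gauche with COOH at 60° (6.8); OCH3 at 120° is gauche with Ph at 180° (4.0); OCH3 at 120° is gauche with COOH at 60° (3.1). Total 20.0 kJ/mol.
Ph at 240° is eclipsed. tBu at 0° is eclipsed with I at 0° (16.3); OCH3 at 120° is eclipsed with COOH at 120° (11.1); H at 240° is eclipsed with Ph at 240° (7.4). Total 34.8 kJ/mol.
Ph at 300° is staggered. tBu at 0° is gauche with Ph at 300° (5.6); tBu at 0° is gauche with I at 60° (6.1); OCH3 at 120° is gauche with I at 60° (3.0); OCH3 at 120° is gauche with COOH at 180° (3.1). Total 17.8 kJ/mol.
Max at 0° (39.3 kJ/mol), min at 300° (17.8 kJ/mol); barrier = 21.5 kJ/mol.

21.5 kJ/mol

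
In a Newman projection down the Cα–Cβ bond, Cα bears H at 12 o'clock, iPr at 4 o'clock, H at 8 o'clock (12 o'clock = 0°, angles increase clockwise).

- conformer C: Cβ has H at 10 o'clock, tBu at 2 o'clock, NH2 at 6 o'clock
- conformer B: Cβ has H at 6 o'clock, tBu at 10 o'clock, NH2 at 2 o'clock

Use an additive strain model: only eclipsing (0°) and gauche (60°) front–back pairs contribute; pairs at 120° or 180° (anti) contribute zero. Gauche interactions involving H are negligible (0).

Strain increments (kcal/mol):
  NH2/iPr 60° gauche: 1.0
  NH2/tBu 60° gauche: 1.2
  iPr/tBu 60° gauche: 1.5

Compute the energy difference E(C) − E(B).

C (staggered): iPr–tBu gauche, iPr–NH2 gauche; 1.5 + 1.0 = 2.5 kcal/mol.
B (staggered): iPr–NH2 gauche; 1.0 = 1.0 kcal/mol.
E(C) − E(B) = 2.5 − 1.0 = +1.5 kcal/mol.

+1.5 kcal/mol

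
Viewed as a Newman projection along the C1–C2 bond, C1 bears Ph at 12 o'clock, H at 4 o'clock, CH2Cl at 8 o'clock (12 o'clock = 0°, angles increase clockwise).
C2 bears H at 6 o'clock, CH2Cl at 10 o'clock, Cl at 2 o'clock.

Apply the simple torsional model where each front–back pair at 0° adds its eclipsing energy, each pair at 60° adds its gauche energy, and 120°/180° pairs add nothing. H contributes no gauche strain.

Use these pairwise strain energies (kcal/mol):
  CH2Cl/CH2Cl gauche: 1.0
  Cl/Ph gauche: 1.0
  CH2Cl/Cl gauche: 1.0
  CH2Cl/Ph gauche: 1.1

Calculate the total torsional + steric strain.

This conformer is staggered. Ph at 0° is gauche with CH2Cl at 300° (1.1); Ph at 0° is gauche with Cl at 60° (1.0); CH2Cl at 240° is gauche with CH2Cl at 300° (1.0). Total 3.1 kcal/mol.

3.1 kcal/mol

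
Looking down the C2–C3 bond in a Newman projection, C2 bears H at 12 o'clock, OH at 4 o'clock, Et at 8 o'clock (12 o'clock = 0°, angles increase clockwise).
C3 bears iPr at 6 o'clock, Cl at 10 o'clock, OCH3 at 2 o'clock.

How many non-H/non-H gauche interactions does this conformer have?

4

Non-H gauche pairs: OH(120°)/iPr(180°); OH(120°)/OCH3(60°); Et(240°)/iPr(180°); Et(240°)/Cl(300°) — 4 interactions.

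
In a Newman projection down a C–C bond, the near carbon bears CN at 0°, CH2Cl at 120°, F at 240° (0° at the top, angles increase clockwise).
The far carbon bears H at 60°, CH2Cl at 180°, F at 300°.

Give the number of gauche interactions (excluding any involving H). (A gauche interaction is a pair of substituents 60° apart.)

Non-H gauche pairs: CN(0°)/F(300°); CH2Cl(120°)/CH2Cl(180°); F(240°)/CH2Cl(180°); F(240°)/F(300°) — 4 interactions.

4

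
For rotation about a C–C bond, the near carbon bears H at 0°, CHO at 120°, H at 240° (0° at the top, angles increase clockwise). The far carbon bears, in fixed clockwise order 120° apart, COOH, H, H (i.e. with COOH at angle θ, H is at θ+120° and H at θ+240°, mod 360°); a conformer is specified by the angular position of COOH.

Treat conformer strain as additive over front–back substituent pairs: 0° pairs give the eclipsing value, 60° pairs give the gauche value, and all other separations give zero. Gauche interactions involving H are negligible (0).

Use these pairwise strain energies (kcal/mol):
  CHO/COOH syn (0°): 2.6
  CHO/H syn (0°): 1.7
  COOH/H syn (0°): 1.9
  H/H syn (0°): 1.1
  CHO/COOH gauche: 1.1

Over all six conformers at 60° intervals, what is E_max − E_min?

4.8 kcal/mol

COOH at 0° (eclipsed): H(0°)/COOH(0°) eclipsed 1.9; CHO(120°)/H(120°) eclipsed 1.7; H(240°)/H(240°) eclipsed 1.1 → 4.7 kcal/mol.
COOH at 60° (staggered): CHO(120°)/COOH(60°) gauche 1.1 → 1.1 kcal/mol.
COOH at 120° (eclipsed): H(0°)/H(0°) eclipsed 1.1; CHO(120°)/COOH(120°) eclipsed 2.6; H(240°)/H(240°) eclipsed 1.1 → 4.8 kcal/mol.
COOH at 180° (staggered): CHO(120°)/COOH(180°) gauche 1.1 → 1.1 kcal/mol.
COOH at 240° (eclipsed): H(0°)/H(0°) eclipsed 1.1; CHO(120°)/H(120°) eclipsed 1.7; H(240°)/COOH(240°) eclipsed 1.9 → 4.7 kcal/mol.
COOH at 300° (staggered): no non-H gauche contacts → 0.0 kcal/mol.
Max at 120° (4.8 kcal/mol), min at 300° (0.0 kcal/mol); barrier = 4.8 kcal/mol.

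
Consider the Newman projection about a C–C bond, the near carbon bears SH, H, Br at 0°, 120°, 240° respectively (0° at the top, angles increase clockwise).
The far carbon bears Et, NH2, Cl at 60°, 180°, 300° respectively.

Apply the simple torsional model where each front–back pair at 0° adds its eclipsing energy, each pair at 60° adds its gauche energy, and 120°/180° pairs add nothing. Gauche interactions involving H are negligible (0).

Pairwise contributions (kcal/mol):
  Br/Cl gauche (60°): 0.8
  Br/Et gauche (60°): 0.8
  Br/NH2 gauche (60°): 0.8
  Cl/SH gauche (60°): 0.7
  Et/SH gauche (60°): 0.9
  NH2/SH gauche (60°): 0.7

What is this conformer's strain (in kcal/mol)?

3.2 kcal/mol

This conformer (staggered): SH–Et gauche, SH–Cl gauche, Br–NH2 gauche, Br–Cl gauche; 0.9 + 0.7 + 0.8 + 0.8 = 3.2 kcal/mol.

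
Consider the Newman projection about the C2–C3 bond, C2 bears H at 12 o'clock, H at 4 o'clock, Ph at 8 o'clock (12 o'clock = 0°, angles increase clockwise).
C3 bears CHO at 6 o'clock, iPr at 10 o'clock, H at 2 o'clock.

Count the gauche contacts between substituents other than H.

2

Non-H gauche pairs: Ph(240°)/CHO(180°); Ph(240°)/iPr(300°) — 2 interactions.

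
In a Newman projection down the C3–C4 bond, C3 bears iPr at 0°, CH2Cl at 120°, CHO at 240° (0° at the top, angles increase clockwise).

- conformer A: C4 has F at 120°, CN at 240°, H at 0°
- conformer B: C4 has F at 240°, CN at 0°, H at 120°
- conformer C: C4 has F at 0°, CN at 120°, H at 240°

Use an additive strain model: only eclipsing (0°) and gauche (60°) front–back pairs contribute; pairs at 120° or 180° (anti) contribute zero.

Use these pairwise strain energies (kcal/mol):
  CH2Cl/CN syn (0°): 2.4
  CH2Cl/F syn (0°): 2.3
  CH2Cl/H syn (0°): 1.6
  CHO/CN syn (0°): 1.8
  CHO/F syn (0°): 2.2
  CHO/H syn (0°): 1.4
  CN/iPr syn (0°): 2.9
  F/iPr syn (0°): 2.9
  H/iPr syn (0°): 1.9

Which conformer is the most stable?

A

A (eclipsed): iPr–H eclipsed, CH2Cl–F eclipsed, CHO–CN eclipsed; 1.9 + 2.3 + 1.8 = 6.0 kcal/mol.
B (eclipsed): iPr–CN eclipsed, CH2Cl–H eclipsed, CHO–F eclipsed; 2.9 + 1.6 + 2.2 = 6.7 kcal/mol.
C (eclipsed): iPr–F eclipsed, CH2Cl–CN eclipsed, CHO–H eclipsed; 2.9 + 2.4 + 1.4 = 6.7 kcal/mol.
A has the lowest total (6.0 kcal/mol).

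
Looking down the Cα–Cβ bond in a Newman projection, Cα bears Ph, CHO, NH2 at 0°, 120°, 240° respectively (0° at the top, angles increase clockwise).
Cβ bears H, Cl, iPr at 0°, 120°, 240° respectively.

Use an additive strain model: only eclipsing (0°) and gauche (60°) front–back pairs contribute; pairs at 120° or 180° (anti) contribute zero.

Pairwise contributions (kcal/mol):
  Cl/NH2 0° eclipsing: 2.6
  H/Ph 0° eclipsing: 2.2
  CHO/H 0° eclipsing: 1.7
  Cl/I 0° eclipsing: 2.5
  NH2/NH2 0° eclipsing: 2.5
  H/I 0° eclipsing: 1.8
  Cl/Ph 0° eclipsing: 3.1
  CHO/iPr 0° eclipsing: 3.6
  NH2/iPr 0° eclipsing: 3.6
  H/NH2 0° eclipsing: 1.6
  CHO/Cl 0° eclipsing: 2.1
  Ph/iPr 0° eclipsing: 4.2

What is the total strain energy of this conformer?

7.9 kcal/mol

This conformer (eclipsed): Ph–H eclipsed, CHO–Cl eclipsed, NH2–iPr eclipsed; 2.2 + 2.1 + 3.6 = 7.9 kcal/mol.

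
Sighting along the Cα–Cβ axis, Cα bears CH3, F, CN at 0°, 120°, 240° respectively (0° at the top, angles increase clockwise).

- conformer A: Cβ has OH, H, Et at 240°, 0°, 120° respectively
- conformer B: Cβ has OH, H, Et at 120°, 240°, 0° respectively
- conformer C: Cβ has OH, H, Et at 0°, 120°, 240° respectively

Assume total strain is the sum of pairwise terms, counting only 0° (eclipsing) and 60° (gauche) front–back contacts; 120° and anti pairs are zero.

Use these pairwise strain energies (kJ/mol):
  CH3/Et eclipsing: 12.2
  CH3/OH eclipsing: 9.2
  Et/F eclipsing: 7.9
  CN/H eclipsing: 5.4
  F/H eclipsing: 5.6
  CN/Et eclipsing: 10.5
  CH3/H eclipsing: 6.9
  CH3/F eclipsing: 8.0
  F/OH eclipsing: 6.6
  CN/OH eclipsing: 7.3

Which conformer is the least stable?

A (eclipsed): CH3–H eclipsed, F–Et eclipsed, CN–OH eclipsed; 6.9 + 7.9 + 7.3 = 22.1 kJ/mol.
B (eclipsed): CH3–Et eclipsed, F–OH eclipsed, CN–H eclipsed; 12.2 + 6.6 + 5.4 = 24.2 kJ/mol.
C (eclipsed): CH3–OH eclipsed, F–H eclipsed, CN–Et eclipsed; 9.2 + 5.6 + 10.5 = 25.3 kJ/mol.
C has the highest total (25.3 kJ/mol).

C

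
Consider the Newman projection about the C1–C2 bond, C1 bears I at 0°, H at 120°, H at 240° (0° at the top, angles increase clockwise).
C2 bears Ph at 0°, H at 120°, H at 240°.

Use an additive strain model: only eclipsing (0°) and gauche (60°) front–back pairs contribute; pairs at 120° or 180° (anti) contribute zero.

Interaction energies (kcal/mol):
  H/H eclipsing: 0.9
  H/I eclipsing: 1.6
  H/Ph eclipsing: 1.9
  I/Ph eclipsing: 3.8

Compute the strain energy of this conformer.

5.6 kcal/mol

This conformer (eclipsed): I(0°)/Ph(0°) eclipsed 3.8; H(120°)/H(120°) eclipsed 0.9; H(240°)/H(240°) eclipsed 0.9 → 5.6 kcal/mol.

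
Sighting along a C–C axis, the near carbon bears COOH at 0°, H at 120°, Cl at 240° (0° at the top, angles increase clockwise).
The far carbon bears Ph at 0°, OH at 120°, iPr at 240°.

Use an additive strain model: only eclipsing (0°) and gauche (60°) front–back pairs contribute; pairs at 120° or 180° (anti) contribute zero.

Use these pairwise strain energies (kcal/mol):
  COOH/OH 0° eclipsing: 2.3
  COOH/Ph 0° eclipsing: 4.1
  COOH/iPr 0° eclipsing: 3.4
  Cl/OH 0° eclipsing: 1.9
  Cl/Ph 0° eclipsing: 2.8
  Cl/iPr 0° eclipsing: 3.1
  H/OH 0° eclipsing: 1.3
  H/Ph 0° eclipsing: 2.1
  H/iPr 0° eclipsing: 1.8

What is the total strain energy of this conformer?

8.5 kcal/mol

This conformer (eclipsed): COOH(0°)/Ph(0°) eclipsed 4.1; H(120°)/OH(120°) eclipsed 1.3; Cl(240°)/iPr(240°) eclipsed 3.1 → 8.5 kcal/mol.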